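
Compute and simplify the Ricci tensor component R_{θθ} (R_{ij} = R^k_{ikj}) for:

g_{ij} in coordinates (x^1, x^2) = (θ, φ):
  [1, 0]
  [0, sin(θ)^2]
Non-zero Christoffel symbols (Γ^k_{ij} = Γ^k_{ji}):
Γ^θ_{φ φ} = -sin(2*θ)/2
Γ^φ_{θ φ} = 1/tan(θ)
R^θ_{θ θ θ} = 0 (a repeated index in an antisymmetric pair)
R^φ_{θ φ θ} = ∂_φ Γ^φ_{θ θ} - ∂_θ Γ^φ_{θ φ} + Γ^φ_{φ m} Γ^m_{θ θ} - Γ^φ_{θ m} Γ^m_{θ φ}
  = (0) - (-1/sin(θ)^2) + (0) - (1/tan(θ)^2) = 1
R_{θθ} = R^θ_{θ θ θ} + R^φ_{θ φ θ} = (0) + (1) = 1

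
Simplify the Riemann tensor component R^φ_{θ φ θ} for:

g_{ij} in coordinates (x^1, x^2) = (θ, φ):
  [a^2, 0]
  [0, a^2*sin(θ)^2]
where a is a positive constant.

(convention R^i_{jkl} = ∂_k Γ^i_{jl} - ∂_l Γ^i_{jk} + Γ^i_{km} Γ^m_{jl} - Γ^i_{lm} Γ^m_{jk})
Non-zero Christoffel symbols (Γ^k_{ij} = Γ^k_{ji}):
Γ^θ_{φ φ} = -sin(2*θ)/2
Γ^φ_{θ φ} = 1/tan(θ)
R^φ_{θ φ θ} = ∂_φ Γ^φ_{θ θ} - ∂_θ Γ^φ_{θ φ} + Γ^φ_{φ m} Γ^m_{θ θ} - Γ^φ_{θ m} Γ^m_{θ φ}
  = (0) - (-1/sin(θ)^2) + (0) - (1/tan(θ)^2) = 1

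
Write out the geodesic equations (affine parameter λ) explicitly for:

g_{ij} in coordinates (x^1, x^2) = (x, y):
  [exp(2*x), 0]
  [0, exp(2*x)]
Geodesic equation: d^2x^k/dλ^2 + Γ^k_{ij} (dx^i/dλ)(dx^j/dλ) = 0.
Non-zero Christoffel symbols:
Γ^x_{x x} = 1
Γ^x_{y y} = -1
Γ^y_{x y} = 1
Substituting (the symmetric pair Γ^k_{ij}, Γ^k_{ji} combines into a factor 2):
d^2x/dλ^2 + (dx/dλ)^2 - (dy/dλ)^2 = 0
d^2y/dλ^2 + 2 (dx/dλ)(dy/dλ) = 0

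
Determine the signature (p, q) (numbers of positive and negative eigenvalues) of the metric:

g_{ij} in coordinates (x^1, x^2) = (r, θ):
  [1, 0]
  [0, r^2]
The metric is diagonal, so its eigenvalues are the diagonal entries: 1, r^2 (at a generic point, where coordinate-dependent entries are positive).
2 positive, 0 negative.
(2, 0) - Riemannian (positive definite)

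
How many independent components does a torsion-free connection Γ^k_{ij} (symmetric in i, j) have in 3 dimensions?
Γ^k_{ij} has n choices for the upper index and n(n+1)/2 independent symmetric lower index pairs.
Total = 3 × 3×4/2 = 3 × 6 = 18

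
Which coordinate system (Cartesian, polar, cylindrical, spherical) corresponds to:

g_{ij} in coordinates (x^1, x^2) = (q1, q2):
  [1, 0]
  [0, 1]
All components are constant and the metric is the identity, i.e. orthonormal rectilinear coordinates.
Cartesian (2D) coordinates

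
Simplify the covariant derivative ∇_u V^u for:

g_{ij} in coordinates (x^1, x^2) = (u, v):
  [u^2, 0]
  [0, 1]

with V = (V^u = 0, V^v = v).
Non-zero Christoffel symbols:
Γ^u_{u u} = 1/u
∇_u V^u = ∂_u V^u + Γ^u_{u j} V^j
  = (0) + (1/u)(0) + (0)(v)
  = 0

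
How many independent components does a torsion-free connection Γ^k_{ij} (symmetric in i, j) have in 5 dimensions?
Γ^k_{ij} has n choices for the upper index and n(n+1)/2 independent symmetric lower index pairs.
Total = 5 × 5×6/2 = 5 × 15 = 75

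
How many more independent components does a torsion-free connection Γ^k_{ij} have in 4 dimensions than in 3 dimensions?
Independent components in n dimensions: n × n(n+1)/2 = n^2(n+1)/2.
4D: 4 × 10 = 40
3D: 3 × 6 = 18
Difference = 40 - 18 = 22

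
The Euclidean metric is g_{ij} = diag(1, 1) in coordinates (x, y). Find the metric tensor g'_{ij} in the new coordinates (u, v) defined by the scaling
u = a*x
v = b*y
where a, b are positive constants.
Invert the transformation: x = u/a, y = v/b
g'_{ij} = (∂x^k/∂x'^i)(∂x^l/∂x'^j) g_{kl}; with g_{kl} = δ_{kl} this is Σ_k (∂x^k/∂x'^i)(∂x^k/∂x'^j).
Jacobian: ∂x/∂u = 1/a, ∂x/∂v = 0, ∂y/∂u = 0, ∂y/∂v = 1/b
g'_{uu} = (1/a)(1/a) + (0)(0) = 1/a^2
g'_{uv} = (1/a)(0) + (0)(1/b) = 0
g'_{vv} = (0)(0) + (1/b)(1/b) = 1/b^2
g'_{ij} = diag(1/a^2, 1/b^2)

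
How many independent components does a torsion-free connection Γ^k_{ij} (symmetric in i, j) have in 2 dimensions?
Γ^k_{ij} has n choices for the upper index and n(n+1)/2 independent symmetric lower index pairs.
Total = 2 × 2×3/2 = 2 × 3 = 6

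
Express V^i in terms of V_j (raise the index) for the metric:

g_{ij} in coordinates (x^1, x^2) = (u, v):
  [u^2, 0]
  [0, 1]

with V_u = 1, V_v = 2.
Inverse metric (diagonal): g^{uu} = 1/u^2, g^{vv} = 1
V^i = g^{ij} V_j:
V^u = (1/u^2)(1) + (0)(2) = 1/u^2
V^v = (0)(1) + (1)(2) = 2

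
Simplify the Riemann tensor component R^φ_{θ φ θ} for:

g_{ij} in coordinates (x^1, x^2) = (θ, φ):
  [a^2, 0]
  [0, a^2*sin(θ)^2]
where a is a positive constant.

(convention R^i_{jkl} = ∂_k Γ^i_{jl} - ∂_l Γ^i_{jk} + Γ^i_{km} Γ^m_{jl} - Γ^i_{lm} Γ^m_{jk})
Non-zero Christoffel symbols (Γ^k_{ij} = Γ^k_{ji}):
Γ^θ_{φ φ} = -sin(2*θ)/2
Γ^φ_{θ φ} = 1/tan(θ)
R^φ_{θ φ θ} = ∂_φ Γ^φ_{θ θ} - ∂_θ Γ^φ_{θ φ} + Γ^φ_{φ m} Γ^m_{θ θ} - Γ^φ_{θ m} Γ^m_{θ φ}
  = (0) - (-1/sin(θ)^2) + (0) - (1/tan(θ)^2) = 1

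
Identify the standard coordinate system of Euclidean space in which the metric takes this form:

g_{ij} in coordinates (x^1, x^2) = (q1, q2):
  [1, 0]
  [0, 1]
All components are constant and the metric is the identity, i.e. orthonormal rectilinear coordinates.
Cartesian (2D) coordinates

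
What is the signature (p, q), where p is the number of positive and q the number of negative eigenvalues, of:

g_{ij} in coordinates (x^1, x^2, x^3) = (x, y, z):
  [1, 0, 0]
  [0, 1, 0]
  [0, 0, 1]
The metric is diagonal, so its eigenvalues are the diagonal entries: 1, 1, 1 (at a generic point, where coordinate-dependent entries are positive).
3 positive, 0 negative.
(3, 0) - Riemannian (positive definite)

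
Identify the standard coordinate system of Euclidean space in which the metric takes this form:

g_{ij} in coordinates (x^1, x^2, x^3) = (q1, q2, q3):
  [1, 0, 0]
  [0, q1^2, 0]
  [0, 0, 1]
The line element ds^2 = dq1^2 + q1^2 dq2^2 + dq3^2 is dr^2 + r^2 dθ^2 + dz^2 with q1 = r, q2 = θ, q3 = z.
cylindrical coordinates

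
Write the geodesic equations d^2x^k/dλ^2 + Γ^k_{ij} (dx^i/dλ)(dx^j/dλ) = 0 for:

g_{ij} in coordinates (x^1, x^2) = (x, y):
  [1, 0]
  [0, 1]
Geodesic equation: d^2x^k/dλ^2 + Γ^k_{ij} (dx^i/dλ)(dx^j/dλ) = 0.
All Christoffel symbols vanish, so the geodesics are straight lines:
d^2x/dλ^2 = 0
d^2y/dλ^2 = 0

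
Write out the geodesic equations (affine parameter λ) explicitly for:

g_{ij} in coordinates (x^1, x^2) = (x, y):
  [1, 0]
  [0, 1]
Geodesic equation: d^2x^k/dλ^2 + Γ^k_{ij} (dx^i/dλ)(dx^j/dλ) = 0.
All Christoffel symbols vanish, so the geodesics are straight lines:
d^2x/dλ^2 = 0
d^2y/dλ^2 = 0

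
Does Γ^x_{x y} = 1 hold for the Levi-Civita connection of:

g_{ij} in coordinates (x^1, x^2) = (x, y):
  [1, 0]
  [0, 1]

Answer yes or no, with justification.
Γ^x_{x y} = (1/2) g^{xx} (∂_x g_{xy} + ∂_y g_{xx} - ∂_x g_{xy}) = (1/2)(1)((0) + (0) - (0)) = 0
This differs from the proposed value 1.
No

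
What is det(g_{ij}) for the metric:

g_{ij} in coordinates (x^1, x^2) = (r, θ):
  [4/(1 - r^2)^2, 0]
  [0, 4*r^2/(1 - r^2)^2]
For a 2×2 metric: det(g) = g_{11}·g_{22} - g_{12}·g_{21}
= (4/(1 - r^2)^2)·(4*r^2/(1 - r^2)^2) - (0)·(0)
= 16*r^2/(1 - r^2)^4 - 0
det(g) = 16*r^2/(1 - r^2)^4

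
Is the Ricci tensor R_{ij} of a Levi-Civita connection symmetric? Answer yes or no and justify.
R_{ij} = R^k_{ikj}; the pair symmetry R_{kilj} = R_{ljki} gives R_{ij} = R_{ji}.
Yes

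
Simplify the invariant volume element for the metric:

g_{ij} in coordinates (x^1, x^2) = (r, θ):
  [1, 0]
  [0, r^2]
det(g) = r^2
√|det(g)| = r
Volume element: dV = r dr dθ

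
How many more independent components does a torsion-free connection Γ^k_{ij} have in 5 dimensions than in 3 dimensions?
Independent components in n dimensions: n × n(n+1)/2 = n^2(n+1)/2.
5D: 5 × 15 = 75
3D: 3 × 6 = 18
Difference = 75 - 18 = 57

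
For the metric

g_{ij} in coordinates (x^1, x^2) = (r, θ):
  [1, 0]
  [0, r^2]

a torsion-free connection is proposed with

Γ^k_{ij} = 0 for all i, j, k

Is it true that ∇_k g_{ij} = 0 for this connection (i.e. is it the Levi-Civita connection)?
Using ∇_k g_{ij} = ∂_k g_{ij} - Γ^m_{ki} g_{mj} - Γ^m_{kj} g_{im}:
∇_r g_{θθ} = (2*r) - (0) - (0) = 2*r ≠ 0
So the connection is not metric compatible (it is not the Levi-Civita connection).
No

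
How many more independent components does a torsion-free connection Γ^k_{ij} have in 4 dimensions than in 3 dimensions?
Independent components in n dimensions: n × n(n+1)/2 = n^2(n+1)/2.
4D: 4 × 10 = 40
3D: 3 × 6 = 18
Difference = 40 - 18 = 22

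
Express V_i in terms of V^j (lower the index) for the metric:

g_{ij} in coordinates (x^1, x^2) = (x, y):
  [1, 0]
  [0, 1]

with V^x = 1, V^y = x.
V_i = g_{ij} V^j:
V_x = (1)(1) + (0)(x) = 1
V_y = (0)(1) + (1)(x) = x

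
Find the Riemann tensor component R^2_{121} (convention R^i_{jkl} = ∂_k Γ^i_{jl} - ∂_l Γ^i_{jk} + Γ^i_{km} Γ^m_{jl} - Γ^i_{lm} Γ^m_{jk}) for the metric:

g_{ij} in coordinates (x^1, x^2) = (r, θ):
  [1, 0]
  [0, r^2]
Non-zero Christoffel symbols (Γ^k_{ij} = Γ^k_{ji}):
Γ^r_{θ θ} = -r
Γ^θ_{r θ} = 1/r
R^θ_{r θ r} = ∂_θ Γ^θ_{r r} - ∂_r Γ^θ_{r θ} + Γ^θ_{θ m} Γ^m_{r r} - Γ^θ_{r m} Γ^m_{r θ}
  = (0) - (-1/r^2) + (0) - (1/r^2) = 0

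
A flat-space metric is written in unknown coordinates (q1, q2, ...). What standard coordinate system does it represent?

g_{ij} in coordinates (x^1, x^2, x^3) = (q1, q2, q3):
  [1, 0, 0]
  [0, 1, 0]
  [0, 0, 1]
All components are constant and the metric is the identity, i.e. orthonormal rectilinear coordinates.
Cartesian (3D) coordinates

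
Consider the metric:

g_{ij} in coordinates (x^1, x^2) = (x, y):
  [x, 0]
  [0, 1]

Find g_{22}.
With x^1 = x, x^2 = y, g_{22} = g_{yy} is the row-2, column-2 entry of the matrix.
g_{22} = 1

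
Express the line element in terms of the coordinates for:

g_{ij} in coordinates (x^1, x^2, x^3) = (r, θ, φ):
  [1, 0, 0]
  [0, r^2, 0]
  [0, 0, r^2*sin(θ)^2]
ds^2 = g_{ij} dx^i dx^j; only the non-zero components contribute.
ds^2 = dr^2 + r^2 dθ^2 + r^2*sin(θ)^2 dφ^2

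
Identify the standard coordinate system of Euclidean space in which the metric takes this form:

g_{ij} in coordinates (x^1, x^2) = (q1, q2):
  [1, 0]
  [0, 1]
All components are constant and the metric is the identity, i.e. orthonormal rectilinear coordinates.
Cartesian (2D) coordinates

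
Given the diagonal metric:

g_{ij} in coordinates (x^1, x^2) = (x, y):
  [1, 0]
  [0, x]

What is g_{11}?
With x^1 = x, x^2 = y, g_{11} = g_{xx} is the row-1, column-1 entry of the matrix.
g_{11} = 1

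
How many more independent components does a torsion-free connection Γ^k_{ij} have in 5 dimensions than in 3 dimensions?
Independent components in n dimensions: n × n(n+1)/2 = n^2(n+1)/2.
5D: 5 × 15 = 75
3D: 3 × 6 = 18
Difference = 75 - 18 = 57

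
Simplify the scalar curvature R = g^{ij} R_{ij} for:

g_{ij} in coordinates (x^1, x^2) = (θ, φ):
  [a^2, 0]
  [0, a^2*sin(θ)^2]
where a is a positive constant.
Non-zero Christoffel symbols (Γ^k_{ij} = Γ^k_{ji}):
Γ^θ_{φ φ} = -sin(2*θ)/2
Γ^φ_{θ φ} = 1/tan(θ)
Ricci tensor (R_{ij} = R^k_{ikj}): R_{θθ} = 1, R_{θφ} = 0, R_{φφ} = sin(θ)^2
Inverse metric: g^{θθ} = 1/a^2, g^{φφ} = 1/(a^2*sin(θ)^2)
R = g^{ij} R_{ij} = (1/a^2)(1) + (1/(a^2*sin(θ)^2))(sin(θ)^2) = 2/a^2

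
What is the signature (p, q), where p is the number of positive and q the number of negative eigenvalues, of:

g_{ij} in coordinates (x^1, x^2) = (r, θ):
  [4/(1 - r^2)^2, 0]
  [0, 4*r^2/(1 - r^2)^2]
The metric is diagonal, so its eigenvalues are the diagonal entries: 4/(1 - r^2)^2, 4*r^2/(1 - r^2)^2 (at a generic point, where coordinate-dependent entries are positive).
2 positive, 0 negative.
(2, 0) - Riemannian (positive definite)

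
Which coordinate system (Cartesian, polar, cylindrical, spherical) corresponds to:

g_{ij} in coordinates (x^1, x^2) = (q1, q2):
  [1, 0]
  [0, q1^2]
The line element ds^2 = dq1^2 + q1^2 dq2^2 is dr^2 + r^2 dθ^2 with q1 = r, q2 = θ.
polar coordinates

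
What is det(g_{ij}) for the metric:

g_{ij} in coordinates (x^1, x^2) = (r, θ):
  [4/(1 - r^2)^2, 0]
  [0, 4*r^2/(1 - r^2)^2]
For a 2×2 metric: det(g) = g_{11}·g_{22} - g_{12}·g_{21}
= (4/(1 - r^2)^2)·(4*r^2/(1 - r^2)^2) - (0)·(0)
= 16*r^2/(1 - r^2)^4 - 0
det(g) = 16*r^2/(1 - r^2)^4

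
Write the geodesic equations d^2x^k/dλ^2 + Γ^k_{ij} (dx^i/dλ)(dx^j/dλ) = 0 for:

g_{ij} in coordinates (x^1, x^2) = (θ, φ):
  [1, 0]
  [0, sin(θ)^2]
Geodesic equation: d^2x^k/dλ^2 + Γ^k_{ij} (dx^i/dλ)(dx^j/dλ) = 0.
Non-zero Christoffel symbols:
Γ^θ_{φ φ} = -sin(2*θ)/2
Γ^φ_{θ φ} = 1/tan(θ)
Substituting (the symmetric pair Γ^k_{ij}, Γ^k_{ji} combines into a factor 2):
d^2θ/dλ^2 - (sin(2*θ)/2) (dφ/dλ)^2 = 0
d^2φ/dλ^2 + (2/tan(θ)) (dθ/dλ)(dφ/dλ) = 0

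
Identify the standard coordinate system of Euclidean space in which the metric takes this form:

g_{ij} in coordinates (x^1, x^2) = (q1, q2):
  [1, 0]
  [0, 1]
All components are constant and the metric is the identity, i.e. orthonormal rectilinear coordinates.
Cartesian (2D) coordinates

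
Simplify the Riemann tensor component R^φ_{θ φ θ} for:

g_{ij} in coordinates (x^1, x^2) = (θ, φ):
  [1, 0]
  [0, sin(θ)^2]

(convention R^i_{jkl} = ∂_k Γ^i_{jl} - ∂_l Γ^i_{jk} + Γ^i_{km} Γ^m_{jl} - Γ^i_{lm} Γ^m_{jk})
Non-zero Christoffel symbols (Γ^k_{ij} = Γ^k_{ji}):
Γ^θ_{φ φ} = -sin(2*θ)/2
Γ^φ_{θ φ} = 1/tan(θ)
R^φ_{θ φ θ} = ∂_φ Γ^φ_{θ θ} - ∂_θ Γ^φ_{θ φ} + Γ^φ_{φ m} Γ^m_{θ θ} - Γ^φ_{θ m} Γ^m_{θ φ}
  = (0) - (-1/sin(θ)^2) + (0) - (1/tan(θ)^2) = 1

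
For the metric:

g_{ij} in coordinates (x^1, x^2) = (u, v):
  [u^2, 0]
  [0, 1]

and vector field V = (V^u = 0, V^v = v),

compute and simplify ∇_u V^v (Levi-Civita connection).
Non-zero Christoffel symbols:
Γ^u_{u u} = 1/u
∇_u V^v = ∂_u V^v + Γ^v_{u j} V^j
  = (0) + (0)(0) + (0)(v)
  = 0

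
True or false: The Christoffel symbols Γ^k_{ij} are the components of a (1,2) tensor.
Under a change of coordinates Γ picks up an inhomogeneous term ∂²x/∂x'∂x'; e.g. Γ = 0 in Cartesian coordinates but Γ^r_{θθ} = -r in polar coordinates on the same flat plane.
False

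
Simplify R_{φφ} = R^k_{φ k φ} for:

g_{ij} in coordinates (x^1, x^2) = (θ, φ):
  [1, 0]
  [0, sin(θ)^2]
Non-zero Christoffel symbols (Γ^k_{ij} = Γ^k_{ji}):
Γ^θ_{φ φ} = -sin(2*θ)/2
Γ^φ_{θ φ} = 1/tan(θ)
R^θ_{φ θ φ} = ∂_θ Γ^θ_{φ φ} - ∂_φ Γ^θ_{φ θ} + Γ^θ_{θ m} Γ^m_{φ φ} - Γ^θ_{φ m} Γ^m_{φ θ}
  = (-cos(2*θ)) - (0) + (0) - (-cos(θ)^2) = sin(θ)^2
R^φ_{φ φ φ} = 0 (a repeated index in an antisymmetric pair)
R_{φφ} = R^θ_{φ θ φ} + R^φ_{φ φ φ} = (sin(θ)^2) + (0) = sin(θ)^2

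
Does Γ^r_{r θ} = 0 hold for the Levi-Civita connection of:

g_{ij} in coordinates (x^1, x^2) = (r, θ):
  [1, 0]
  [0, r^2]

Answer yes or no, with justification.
Γ^r_{r θ} = (1/2) g^{rr} (∂_r g_{rθ} + ∂_θ g_{rr} - ∂_r g_{rθ}) = (1/2)(1)((0) + (0) - (0)) = 0
This equals the proposed value 0.
Yes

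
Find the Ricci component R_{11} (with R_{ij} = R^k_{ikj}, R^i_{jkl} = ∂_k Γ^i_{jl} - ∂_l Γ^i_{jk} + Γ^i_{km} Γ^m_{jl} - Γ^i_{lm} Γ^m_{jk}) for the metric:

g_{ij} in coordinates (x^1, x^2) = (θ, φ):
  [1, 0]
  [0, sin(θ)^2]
Non-zero Christoffel symbols (Γ^k_{ij} = Γ^k_{ji}):
Γ^θ_{φ φ} = -sin(2*θ)/2
Γ^φ_{θ φ} = 1/tan(θ)
R^θ_{θ θ θ} = 0 (a repeated index in an antisymmetric pair)
R^φ_{θ φ θ} = ∂_φ Γ^φ_{θ θ} - ∂_θ Γ^φ_{θ φ} + Γ^φ_{φ m} Γ^m_{θ θ} - Γ^φ_{θ m} Γ^m_{θ φ}
  = (0) - (-1/sin(θ)^2) + (0) - (1/tan(θ)^2) = 1
R_{θθ} = R^θ_{θ θ θ} + R^φ_{θ φ θ} = (0) + (1) = 1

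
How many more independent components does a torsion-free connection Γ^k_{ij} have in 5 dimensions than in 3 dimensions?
Independent components in n dimensions: n × n(n+1)/2 = n^2(n+1)/2.
5D: 5 × 15 = 75
3D: 3 × 6 = 18
Difference = 75 - 18 = 57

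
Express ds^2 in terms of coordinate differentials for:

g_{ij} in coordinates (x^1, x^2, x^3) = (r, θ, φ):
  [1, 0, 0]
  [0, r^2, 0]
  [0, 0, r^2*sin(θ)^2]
ds^2 = g_{ij} dx^i dx^j; only the non-zero components contribute.
ds^2 = dr^2 + r^2 dθ^2 + r^2*sin(θ)^2 dφ^2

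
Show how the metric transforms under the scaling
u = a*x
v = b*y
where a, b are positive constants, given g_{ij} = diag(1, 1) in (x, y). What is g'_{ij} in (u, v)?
Invert the transformation: x = u/a, y = v/b
g'_{ij} = (∂x^k/∂x'^i)(∂x^l/∂x'^j) g_{kl}; with g_{kl} = δ_{kl} this is Σ_k (∂x^k/∂x'^i)(∂x^k/∂x'^j).
Jacobian: ∂x/∂u = 1/a, ∂x/∂v = 0, ∂y/∂u = 0, ∂y/∂v = 1/b
g'_{uu} = (1/a)(1/a) + (0)(0) = 1/a^2
g'_{uv} = (1/a)(0) + (0)(1/b) = 0
g'_{vv} = (0)(0) + (1/b)(1/b) = 1/b^2
g'_{ij} = diag(1/a^2, 1/b^2)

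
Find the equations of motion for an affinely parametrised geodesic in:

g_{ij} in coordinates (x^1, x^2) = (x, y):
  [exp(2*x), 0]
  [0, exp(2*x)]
Geodesic equation: d^2x^k/dλ^2 + Γ^k_{ij} (dx^i/dλ)(dx^j/dλ) = 0.
Non-zero Christoffel symbols:
Γ^x_{x x} = 1
Γ^x_{y y} = -1
Γ^y_{x y} = 1
Substituting (the symmetric pair Γ^k_{ij}, Γ^k_{ji} combines into a factor 2):
d^2x/dλ^2 + (dx/dλ)^2 - (dy/dλ)^2 = 0
d^2y/dλ^2 + 2 (dx/dλ)(dy/dλ) = 0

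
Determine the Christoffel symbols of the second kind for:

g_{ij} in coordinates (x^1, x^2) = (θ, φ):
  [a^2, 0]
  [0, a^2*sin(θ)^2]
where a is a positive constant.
Using Γ^k_{ij} = (1/2) g^{km} (∂_i g_{mj} + ∂_j g_{mi} - ∂_m g_{ij}); the metric is diagonal, so only the m = k term contributes.
Non-zero symbols (using the symmetry Γ^k_{ij} = Γ^k_{ji}):
Γ^θ_{φ φ} = (1/2) g^{θθ} (∂_φ g_{θφ} + ∂_φ g_{θφ} - ∂_θ g_{φφ}) = (1/2)(1/a^2)((0) + (0) - (a^2*sin(2*θ))) = -sin(2*θ)/2
Γ^φ_{θ φ} = (1/2) g^{φφ} (∂_θ g_{φφ} + ∂_φ g_{φθ} - ∂_φ g_{θφ}) = (1/2)(1/(a^2*sin(θ)^2))((a^2*sin(2*θ)) + (0) - (0)) = 1/tan(θ)
All other Christoffel symbols are zero.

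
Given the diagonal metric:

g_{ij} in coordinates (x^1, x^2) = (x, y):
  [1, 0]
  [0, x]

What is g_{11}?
With x^1 = x, x^2 = y, g_{11} = g_{xx} is the row-1, column-1 entry of the matrix.
g_{11} = 1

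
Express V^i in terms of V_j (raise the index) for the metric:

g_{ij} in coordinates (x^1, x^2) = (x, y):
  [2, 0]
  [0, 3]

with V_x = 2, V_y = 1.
Inverse metric (diagonal): g^{xx} = 1/2, g^{yy} = 1/3
V^i = g^{ij} V_j:
V^x = (1/2)(2) + (0)(1) = 1
V^y = (0)(2) + (1/3)(1) = 1/3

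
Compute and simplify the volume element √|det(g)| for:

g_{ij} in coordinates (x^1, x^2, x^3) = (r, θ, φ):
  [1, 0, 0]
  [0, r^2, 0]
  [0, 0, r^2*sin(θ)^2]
det(g) = r^4*sin(θ)^2
√|det(g)| = r^2*sin(θ) (taking 0 < θ < π so that |sin(θ)| = sin(θ))
Volume element: dV = r^2*sin(θ) dr dθ dφ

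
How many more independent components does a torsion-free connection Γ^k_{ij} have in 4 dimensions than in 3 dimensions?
Independent components in n dimensions: n × n(n+1)/2 = n^2(n+1)/2.
4D: 4 × 10 = 40
3D: 3 × 6 = 18
Difference = 40 - 18 = 22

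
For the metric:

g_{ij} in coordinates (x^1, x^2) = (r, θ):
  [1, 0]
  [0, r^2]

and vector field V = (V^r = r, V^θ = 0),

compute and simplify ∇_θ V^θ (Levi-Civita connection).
Non-zero Christoffel symbols:
Γ^r_{θ θ} = -r
Γ^θ_{r θ} = 1/r
∇_θ V^θ = ∂_θ V^θ + Γ^θ_{θ j} V^j
  = (0) + (1/r)(r) + (0)(0)
  = 1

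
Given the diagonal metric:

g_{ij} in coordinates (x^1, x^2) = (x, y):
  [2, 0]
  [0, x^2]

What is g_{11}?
With x^1 = x, x^2 = y, g_{11} = g_{xx} is the row-1, column-1 entry of the matrix.
g_{11} = 2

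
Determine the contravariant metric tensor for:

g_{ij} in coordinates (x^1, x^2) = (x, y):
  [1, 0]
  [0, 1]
The metric is diagonal, so g^{ij} is diagonal with entries 1/g_{ii}: diag(1, 1).
g^{ij}:
  [1, 0]
  [0, 1]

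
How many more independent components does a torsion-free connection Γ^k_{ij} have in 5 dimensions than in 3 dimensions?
Independent components in n dimensions: n × n(n+1)/2 = n^2(n+1)/2.
5D: 5 × 15 = 75
3D: 3 × 6 = 18
Difference = 75 - 18 = 57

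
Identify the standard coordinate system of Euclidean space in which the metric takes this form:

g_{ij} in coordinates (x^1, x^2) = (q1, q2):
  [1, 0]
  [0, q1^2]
The line element ds^2 = dq1^2 + q1^2 dq2^2 is dr^2 + r^2 dθ^2 with q1 = r, q2 = θ.
polar coordinates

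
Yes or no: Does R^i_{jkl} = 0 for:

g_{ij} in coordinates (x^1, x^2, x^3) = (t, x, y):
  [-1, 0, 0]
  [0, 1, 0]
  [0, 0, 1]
All metric components are constant, so every Christoffel symbol vanishes and R^i_{jkl} = 0.
Yes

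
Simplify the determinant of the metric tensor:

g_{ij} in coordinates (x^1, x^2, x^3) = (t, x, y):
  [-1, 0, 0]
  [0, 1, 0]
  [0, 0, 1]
Diagonal metric: det(g) = g_{11}·g_{22}·g_{33}
= (-1)·(1)·(1)
det(g) = -1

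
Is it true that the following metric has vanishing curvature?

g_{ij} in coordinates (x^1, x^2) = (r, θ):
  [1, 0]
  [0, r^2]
Non-zero Christoffel symbols:
Γ^r_{θ θ} = -r
Γ^θ_{r θ} = 1/r
Ricci tensor: R_{rr} = 0, R_{rθ} = 0, R_{θθ} = 0
All R_{ij} vanish; in 2 dimensions the Riemann tensor is fully determined by the Ricci tensor, so R^i_{jkl} = 0: the metric is flat (curvilinear coordinates on flat space).
Yes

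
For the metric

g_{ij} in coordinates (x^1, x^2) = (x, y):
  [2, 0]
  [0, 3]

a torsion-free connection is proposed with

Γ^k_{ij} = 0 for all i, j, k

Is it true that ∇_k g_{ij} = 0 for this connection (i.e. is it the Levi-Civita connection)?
Using ∇_k g_{ij} = ∂_k g_{ij} - Γ^m_{ki} g_{mj} - Γ^m_{kj} g_{im}:
e.g. ∇_x g_{xy} = (0) - (0) - (0) = 0
Every component ∇_k g_{ij} vanishes: the connection is metric compatible.
Yes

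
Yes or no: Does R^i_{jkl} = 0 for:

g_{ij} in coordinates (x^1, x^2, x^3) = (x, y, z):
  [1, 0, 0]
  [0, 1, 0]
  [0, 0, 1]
All metric components are constant, so every Christoffel symbol vanishes and R^i_{jkl} = 0.
Yes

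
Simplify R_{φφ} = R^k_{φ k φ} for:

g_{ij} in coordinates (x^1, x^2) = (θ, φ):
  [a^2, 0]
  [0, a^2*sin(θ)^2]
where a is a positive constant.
Non-zero Christoffel symbols (Γ^k_{ij} = Γ^k_{ji}):
Γ^θ_{φ φ} = -sin(2*θ)/2
Γ^φ_{θ φ} = 1/tan(θ)
R^θ_{φ θ φ} = ∂_θ Γ^θ_{φ φ} - ∂_φ Γ^θ_{φ θ} + Γ^θ_{θ m} Γ^m_{φ φ} - Γ^θ_{φ m} Γ^m_{φ θ}
  = (-cos(2*θ)) - (0) + (0) - (-cos(θ)^2) = sin(θ)^2
R^φ_{φ φ φ} = 0 (a repeated index in an antisymmetric pair)
R_{φφ} = R^θ_{φ θ φ} + R^φ_{φ φ φ} = (sin(θ)^2) + (0) = sin(θ)^2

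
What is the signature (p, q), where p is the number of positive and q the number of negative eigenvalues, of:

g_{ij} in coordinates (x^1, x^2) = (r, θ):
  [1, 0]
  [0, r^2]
The metric is diagonal, so its eigenvalues are the diagonal entries: 1, r^2 (at a generic point, where coordinate-dependent entries are positive).
2 positive, 0 negative.
(2, 0) - Riemannian (positive definite)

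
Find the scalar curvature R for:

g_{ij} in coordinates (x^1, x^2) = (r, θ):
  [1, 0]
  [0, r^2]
Non-zero Christoffel symbols (Γ^k_{ij} = Γ^k_{ji}):
Γ^r_{θ θ} = -r
Γ^θ_{r θ} = 1/r
Ricci tensor (R_{ij} = R^k_{ikj}): R_{rr} = 0, R_{rθ} = 0, R_{θθ} = 0
Inverse metric: g^{rr} = 1, g^{θθ} = 1/r^2
R = g^{ij} R_{ij} = (1)(0) + (1/r^2)(0) = 0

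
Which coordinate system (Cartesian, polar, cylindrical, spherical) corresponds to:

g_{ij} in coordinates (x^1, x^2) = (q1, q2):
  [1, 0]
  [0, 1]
All components are constant and the metric is the identity, i.e. orthonormal rectilinear coordinates.
Cartesian (2D) coordinates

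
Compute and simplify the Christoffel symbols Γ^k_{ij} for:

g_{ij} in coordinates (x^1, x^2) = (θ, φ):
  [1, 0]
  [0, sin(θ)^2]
Using Γ^k_{ij} = (1/2) g^{km} (∂_i g_{mj} + ∂_j g_{mi} - ∂_m g_{ij}); the metric is diagonal, so only the m = k term contributes.
Non-zero symbols (using the symmetry Γ^k_{ij} = Γ^k_{ji}):
Γ^θ_{φ φ} = (1/2) g^{θθ} (∂_φ g_{θφ} + ∂_φ g_{θφ} - ∂_θ g_{φφ}) = (1/2)(1)((0) + (0) - (sin(2*θ))) = -sin(2*θ)/2
Γ^φ_{θ φ} = (1/2) g^{φφ} (∂_θ g_{φφ} + ∂_φ g_{φθ} - ∂_φ g_{θφ}) = (1/2)(1/sin(θ)^2)((sin(2*θ)) + (0) - (0)) = 1/tan(θ)
All other Christoffel symbols are zero.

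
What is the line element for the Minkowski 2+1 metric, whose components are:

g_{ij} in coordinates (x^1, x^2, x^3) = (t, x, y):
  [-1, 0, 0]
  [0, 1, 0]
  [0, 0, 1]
ds^2 = g_{ij} dx^i dx^j; only the non-zero components contribute.
ds^2 = -dt^2 + dx^2 + dy^2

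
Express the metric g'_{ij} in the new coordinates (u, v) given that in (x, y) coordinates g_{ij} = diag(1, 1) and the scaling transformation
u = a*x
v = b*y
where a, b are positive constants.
Invert the transformation: x = u/a, y = v/b
g'_{ij} = (∂x^k/∂x'^i)(∂x^l/∂x'^j) g_{kl}; with g_{kl} = δ_{kl} this is Σ_k (∂x^k/∂x'^i)(∂x^k/∂x'^j).
Jacobian: ∂x/∂u = 1/a, ∂x/∂v = 0, ∂y/∂u = 0, ∂y/∂v = 1/b
g'_{uu} = (1/a)(1/a) + (0)(0) = 1/a^2
g'_{uv} = (1/a)(0) + (0)(1/b) = 0
g'_{vv} = (0)(0) + (1/b)(1/b) = 1/b^2
g'_{ij} = diag(1/a^2, 1/b^2)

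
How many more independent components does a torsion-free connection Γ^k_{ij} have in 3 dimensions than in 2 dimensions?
Independent components in n dimensions: n × n(n+1)/2 = n^2(n+1)/2.
3D: 3 × 6 = 18
2D: 2 × 3 = 6
Difference = 18 - 6 = 12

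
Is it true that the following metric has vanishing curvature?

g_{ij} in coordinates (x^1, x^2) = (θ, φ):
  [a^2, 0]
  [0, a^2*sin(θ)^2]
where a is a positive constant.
Non-zero Christoffel symbols:
Γ^θ_{φ φ} = -sin(2*θ)/2
Γ^φ_{θ φ} = 1/tan(θ)
Ricci tensor: R_{θθ} = 1, R_{θφ} = 0, R_{φφ} = sin(θ)^2
The Ricci tensor is non-zero, so the Riemann tensor is non-zero: not flat.
No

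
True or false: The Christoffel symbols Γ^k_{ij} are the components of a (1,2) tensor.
Under a change of coordinates Γ picks up an inhomogeneous term ∂²x/∂x'∂x'; e.g. Γ = 0 in Cartesian coordinates but Γ^r_{θθ} = -r in polar coordinates on the same flat plane.
False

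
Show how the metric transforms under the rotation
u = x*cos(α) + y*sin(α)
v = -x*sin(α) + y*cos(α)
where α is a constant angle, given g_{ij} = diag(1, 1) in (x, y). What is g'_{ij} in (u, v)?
Invert the transformation: x = u*cos(α) - v*sin(α), y = u*sin(α) + v*cos(α)
g'_{ij} = (∂x^k/∂x'^i)(∂x^l/∂x'^j) g_{kl}; with g_{kl} = δ_{kl} this is Σ_k (∂x^k/∂x'^i)(∂x^k/∂x'^j).
Jacobian: ∂x/∂u = cos(α), ∂x/∂v = -sin(α), ∂y/∂u = sin(α), ∂y/∂v = cos(α)
g'_{uu} = (cos(α))(cos(α)) + (sin(α))(sin(α)) = 1
g'_{uv} = (cos(α))(-sin(α)) + (sin(α))(cos(α)) = 0
g'_{vv} = (-sin(α))(-sin(α)) + (cos(α))(cos(α)) = 1
g'_{ij} = diag(1, 1)
The Euclidean metric is invariant under rotations.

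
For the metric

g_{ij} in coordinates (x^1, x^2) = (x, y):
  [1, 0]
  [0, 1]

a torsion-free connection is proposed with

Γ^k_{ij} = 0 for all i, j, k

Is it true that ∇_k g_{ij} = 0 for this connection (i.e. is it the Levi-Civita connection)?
Using ∇_k g_{ij} = ∂_k g_{ij} - Γ^m_{ki} g_{mj} - Γ^m_{kj} g_{im}:
e.g. ∇_y g_{xy} = (0) - (0) - (0) = 0
Every component ∇_k g_{ij} vanishes: the connection is metric compatible.
Yes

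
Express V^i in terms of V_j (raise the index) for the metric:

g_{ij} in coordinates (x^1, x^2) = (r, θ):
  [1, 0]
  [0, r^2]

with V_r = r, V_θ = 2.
Inverse metric (diagonal): g^{rr} = 1, g^{θθ} = 1/r^2
V^i = g^{ij} V_j:
V^r = (1)(r) + (0)(2) = r
V^θ = (0)(r) + (1/r^2)(2) = 2/r^2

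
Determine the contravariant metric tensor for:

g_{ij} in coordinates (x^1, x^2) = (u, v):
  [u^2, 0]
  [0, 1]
The metric is diagonal, so g^{ij} is diagonal with entries 1/g_{ii}: diag(1/(u^2), 1).
g^{ij}:
  [1/u^2, 0]
  [0, 1]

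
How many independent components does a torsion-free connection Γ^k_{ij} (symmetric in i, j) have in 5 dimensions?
Γ^k_{ij} has n choices for the upper index and n(n+1)/2 independent symmetric lower index pairs.
Total = 5 × 5×6/2 = 5 × 15 = 75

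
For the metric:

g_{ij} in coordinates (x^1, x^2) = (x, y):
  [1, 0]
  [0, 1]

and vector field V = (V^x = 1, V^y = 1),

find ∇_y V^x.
All Christoffel symbols are zero.
∇_y V^x = ∂_y V^x + Γ^x_{y j} V^j
  = (0) + (0)(1) + (0)(1)
  = 0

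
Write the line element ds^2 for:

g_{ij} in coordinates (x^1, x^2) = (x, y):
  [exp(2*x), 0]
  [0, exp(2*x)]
ds^2 = g_{ij} dx^i dx^j; only the non-zero components contribute.
ds^2 = exp(2*x) dx^2 + exp(2*x) dy^2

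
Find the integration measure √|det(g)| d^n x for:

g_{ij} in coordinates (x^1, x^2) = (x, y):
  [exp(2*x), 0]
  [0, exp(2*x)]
det(g) = exp(4*x)
√|det(g)| = exp(2*x)
Volume element: dV = exp(2*x) dx dy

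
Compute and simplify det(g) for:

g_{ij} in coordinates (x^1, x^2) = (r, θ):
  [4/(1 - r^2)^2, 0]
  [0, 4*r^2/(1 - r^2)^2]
For a 2×2 metric: det(g) = g_{11}·g_{22} - g_{12}·g_{21}
= (4/(1 - r^2)^2)·(4*r^2/(1 - r^2)^2) - (0)·(0)
= 16*r^2/(1 - r^2)^4 - 0
det(g) = 16*r^2/(1 - r^2)^4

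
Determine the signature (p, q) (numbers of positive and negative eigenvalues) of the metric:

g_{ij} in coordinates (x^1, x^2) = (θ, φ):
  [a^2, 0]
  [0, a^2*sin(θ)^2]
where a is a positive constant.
The metric is diagonal, so its eigenvalues are the diagonal entries: a^2, a^2*sin(θ)^2 (at a generic point, where coordinate-dependent entries are positive).
2 positive, 0 negative.
(2, 0) - Riemannian (positive definite)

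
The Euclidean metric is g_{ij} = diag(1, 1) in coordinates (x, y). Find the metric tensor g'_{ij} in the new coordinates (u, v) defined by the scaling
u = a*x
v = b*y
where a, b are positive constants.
Invert the transformation: x = u/a, y = v/b
g'_{ij} = (∂x^k/∂x'^i)(∂x^l/∂x'^j) g_{kl}; with g_{kl} = δ_{kl} this is Σ_k (∂x^k/∂x'^i)(∂x^k/∂x'^j).
Jacobian: ∂x/∂u = 1/a, ∂x/∂v = 0, ∂y/∂u = 0, ∂y/∂v = 1/b
g'_{uu} = (1/a)(1/a) + (0)(0) = 1/a^2
g'_{uv} = (1/a)(0) + (0)(1/b) = 0
g'_{vv} = (0)(0) + (1/b)(1/b) = 1/b^2
g'_{ij} = diag(1/a^2, 1/b^2)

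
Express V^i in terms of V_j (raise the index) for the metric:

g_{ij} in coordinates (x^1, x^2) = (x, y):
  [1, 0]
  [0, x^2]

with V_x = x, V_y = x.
Inverse metric (diagonal): g^{xx} = 1, g^{yy} = 1/x^2
V^i = g^{ij} V_j:
V^x = (1)(x) + (0)(x) = x
V^y = (0)(x) + (1/x^2)(x) = 1/x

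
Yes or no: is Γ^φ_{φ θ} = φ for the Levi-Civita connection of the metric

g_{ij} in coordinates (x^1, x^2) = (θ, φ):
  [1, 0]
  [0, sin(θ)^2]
Γ^φ_{φ θ} = (1/2) g^{φφ} (∂_φ g_{φθ} + ∂_θ g_{φφ} - ∂_φ g_{φθ}) = (1/2)(1/sin(θ)^2)((0) + (sin(2*θ)) - (0)) = 1/tan(θ)
This differs from the proposed value φ.
No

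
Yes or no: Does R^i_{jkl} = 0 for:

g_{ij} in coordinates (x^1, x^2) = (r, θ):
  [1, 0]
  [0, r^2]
Non-zero Christoffel symbols:
Γ^r_{θ θ} = -r
Γ^θ_{r θ} = 1/r
Ricci tensor: R_{rr} = 0, R_{rθ} = 0, R_{θθ} = 0
All R_{ij} vanish; in 2 dimensions the Riemann tensor is fully determined by the Ricci tensor, so R^i_{jkl} = 0: the metric is flat (curvilinear coordinates on flat space).
Yes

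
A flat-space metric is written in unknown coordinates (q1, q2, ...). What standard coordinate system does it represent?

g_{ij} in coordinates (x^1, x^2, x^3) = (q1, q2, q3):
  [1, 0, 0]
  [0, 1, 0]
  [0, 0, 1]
All components are constant and the metric is the identity, i.e. orthonormal rectilinear coordinates.
Cartesian (3D) coordinates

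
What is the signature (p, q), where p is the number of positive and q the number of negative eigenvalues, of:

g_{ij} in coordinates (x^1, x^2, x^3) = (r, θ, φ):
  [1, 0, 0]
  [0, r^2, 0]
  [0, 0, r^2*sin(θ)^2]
The metric is diagonal, so its eigenvalues are the diagonal entries: 1, r^2, r^2*sin(θ)^2 (at a generic point, where coordinate-dependent entries are positive).
3 positive, 0 negative.
(3, 0) - Riemannian (positive definite)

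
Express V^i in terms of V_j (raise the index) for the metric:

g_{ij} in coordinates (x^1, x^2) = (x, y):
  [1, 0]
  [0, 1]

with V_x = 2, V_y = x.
Inverse metric (diagonal): g^{xx} = 1, g^{yy} = 1
V^i = g^{ij} V_j:
V^x = (1)(2) + (0)(x) = 2
V^y = (0)(2) + (1)(x) = x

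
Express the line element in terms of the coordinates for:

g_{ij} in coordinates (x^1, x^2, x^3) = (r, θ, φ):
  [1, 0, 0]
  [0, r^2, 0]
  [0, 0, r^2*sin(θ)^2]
ds^2 = g_{ij} dx^i dx^j; only the non-zero components contribute.
ds^2 = dr^2 + r^2 dθ^2 + r^2*sin(θ)^2 dφ^2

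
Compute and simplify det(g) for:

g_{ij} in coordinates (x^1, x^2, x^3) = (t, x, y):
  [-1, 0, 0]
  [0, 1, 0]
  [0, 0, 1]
Diagonal metric: det(g) = g_{11}·g_{22}·g_{33}
= (-1)·(1)·(1)
det(g) = -1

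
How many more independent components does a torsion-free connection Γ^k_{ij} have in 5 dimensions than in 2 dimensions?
Independent components in n dimensions: n × n(n+1)/2 = n^2(n+1)/2.
5D: 5 × 15 = 75
2D: 2 × 3 = 6
Difference = 75 - 6 = 69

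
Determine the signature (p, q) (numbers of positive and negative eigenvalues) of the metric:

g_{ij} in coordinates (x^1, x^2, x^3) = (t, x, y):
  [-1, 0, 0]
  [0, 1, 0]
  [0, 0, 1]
The metric is diagonal, so its eigenvalues are the diagonal entries: -1, 1, 1 (at a generic point, where coordinate-dependent entries are positive).
2 positive, 1 negative.
(2, 1) - Lorentzian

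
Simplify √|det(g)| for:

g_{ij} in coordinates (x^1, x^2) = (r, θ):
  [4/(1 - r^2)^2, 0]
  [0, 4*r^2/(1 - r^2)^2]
det(g) = 16*r^2/(1 - r^2)^4
√|det(g)| = 4*r/(r^2 - 1)^2
Volume element: dV = 4*r/(r^2 - 1)^2 dr dθ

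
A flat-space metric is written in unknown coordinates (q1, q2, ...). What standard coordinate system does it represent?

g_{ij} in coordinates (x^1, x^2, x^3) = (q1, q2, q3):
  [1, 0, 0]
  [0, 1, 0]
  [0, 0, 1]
All components are constant and the metric is the identity, i.e. orthonormal rectilinear coordinates.
Cartesian (3D) coordinates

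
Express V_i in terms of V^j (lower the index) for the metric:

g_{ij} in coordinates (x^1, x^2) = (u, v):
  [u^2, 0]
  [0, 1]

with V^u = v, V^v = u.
V_i = g_{ij} V^j:
V_u = (u^2)(v) + (0)(u) = u^2*v
V_v = (0)(v) + (1)(u) = u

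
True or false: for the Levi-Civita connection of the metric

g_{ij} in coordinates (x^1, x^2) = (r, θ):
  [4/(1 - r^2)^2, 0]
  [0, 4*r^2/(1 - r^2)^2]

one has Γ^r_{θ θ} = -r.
Γ^r_{θ θ} = (1/2) g^{rr} (∂_θ g_{rθ} + ∂_θ g_{rθ} - ∂_r g_{θθ}) = (1/2)((1 - r^2)^2/4)((0) + (0) - (-8*(r^3 + r)/(r^2 - 1)^3)) = (r^3 + r)/(r^2 - 1)
This differs from the proposed value -r.
False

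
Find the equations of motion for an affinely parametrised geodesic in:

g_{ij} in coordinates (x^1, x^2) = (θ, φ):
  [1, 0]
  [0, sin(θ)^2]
Geodesic equation: d^2x^k/dλ^2 + Γ^k_{ij} (dx^i/dλ)(dx^j/dλ) = 0.
Non-zero Christoffel symbols:
Γ^θ_{φ φ} = -sin(2*θ)/2
Γ^φ_{θ φ} = 1/tan(θ)
Substituting (the symmetric pair Γ^k_{ij}, Γ^k_{ji} combines into a factor 2):
d^2θ/dλ^2 - (sin(2*θ)/2) (dφ/dλ)^2 = 0
d^2φ/dλ^2 + (2/tan(θ)) (dθ/dλ)(dφ/dλ) = 0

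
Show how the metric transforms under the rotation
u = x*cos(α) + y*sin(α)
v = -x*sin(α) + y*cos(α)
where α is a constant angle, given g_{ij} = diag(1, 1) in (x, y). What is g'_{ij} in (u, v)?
Invert the transformation: x = u*cos(α) - v*sin(α), y = u*sin(α) + v*cos(α)
g'_{ij} = (∂x^k/∂x'^i)(∂x^l/∂x'^j) g_{kl}; with g_{kl} = δ_{kl} this is Σ_k (∂x^k/∂x'^i)(∂x^k/∂x'^j).
Jacobian: ∂x/∂u = cos(α), ∂x/∂v = -sin(α), ∂y/∂u = sin(α), ∂y/∂v = cos(α)
g'_{uu} = (cos(α))(cos(α)) + (sin(α))(sin(α)) = 1
g'_{uv} = (cos(α))(-sin(α)) + (sin(α))(cos(α)) = 0
g'_{vv} = (-sin(α))(-sin(α)) + (cos(α))(cos(α)) = 1
g'_{ij} = diag(1, 1)
The Euclidean metric is invariant under rotations.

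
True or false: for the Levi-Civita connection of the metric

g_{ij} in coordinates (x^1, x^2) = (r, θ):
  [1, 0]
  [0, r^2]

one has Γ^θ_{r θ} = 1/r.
Γ^θ_{r θ} = (1/2) g^{θθ} (∂_r g_{θθ} + ∂_θ g_{θr} - ∂_θ g_{rθ}) = (1/2)(1/r^2)((2*r) + (0) - (0)) = 1/r
This equals the proposed value 1/r.
True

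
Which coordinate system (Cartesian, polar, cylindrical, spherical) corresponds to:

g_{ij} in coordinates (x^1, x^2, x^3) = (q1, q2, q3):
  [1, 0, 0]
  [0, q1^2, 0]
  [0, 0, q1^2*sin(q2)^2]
The line element ds^2 = dq1^2 + q1^2 dq2^2 + q1^2 sin(q2)^2 dq3^2 is dr^2 + r^2 dθ^2 + r^2 sin(θ)^2 dφ^2 with q1 = r, q2 = θ, q3 = φ.
spherical coordinates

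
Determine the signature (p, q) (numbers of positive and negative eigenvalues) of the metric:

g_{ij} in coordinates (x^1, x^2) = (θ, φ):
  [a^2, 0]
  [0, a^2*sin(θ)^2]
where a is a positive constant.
The metric is diagonal, so its eigenvalues are the diagonal entries: a^2, a^2*sin(θ)^2 (at a generic point, where coordinate-dependent entries are positive).
2 positive, 0 negative.
(2, 0) - Riemannian (positive definite)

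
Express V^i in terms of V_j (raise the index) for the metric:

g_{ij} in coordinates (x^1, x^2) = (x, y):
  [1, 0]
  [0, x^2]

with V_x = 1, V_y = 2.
Inverse metric (diagonal): g^{xx} = 1, g^{yy} = 1/x^2
V^i = g^{ij} V_j:
V^x = (1)(1) + (0)(2) = 1
V^y = (0)(1) + (1/x^2)(2) = 2/x^2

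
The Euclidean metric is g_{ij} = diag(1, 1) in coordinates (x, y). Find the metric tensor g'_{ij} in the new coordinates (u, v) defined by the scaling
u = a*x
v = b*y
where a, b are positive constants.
Invert the transformation: x = u/a, y = v/b
g'_{ij} = (∂x^k/∂x'^i)(∂x^l/∂x'^j) g_{kl}; with g_{kl} = δ_{kl} this is Σ_k (∂x^k/∂x'^i)(∂x^k/∂x'^j).
Jacobian: ∂x/∂u = 1/a, ∂x/∂v = 0, ∂y/∂u = 0, ∂y/∂v = 1/b
g'_{uu} = (1/a)(1/a) + (0)(0) = 1/a^2
g'_{uv} = (1/a)(0) + (0)(1/b) = 0
g'_{vv} = (0)(0) + (1/b)(1/b) = 1/b^2
g'_{ij} = diag(1/a^2, 1/b^2)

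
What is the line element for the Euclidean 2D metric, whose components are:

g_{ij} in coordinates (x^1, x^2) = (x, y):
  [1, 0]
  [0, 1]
ds^2 = g_{ij} dx^i dx^j; only the non-zero components contribute.
ds^2 = dx^2 + dy^2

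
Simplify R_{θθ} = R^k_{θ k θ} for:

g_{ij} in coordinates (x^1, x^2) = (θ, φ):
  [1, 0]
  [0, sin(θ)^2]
Non-zero Christoffel symbols (Γ^k_{ij} = Γ^k_{ji}):
Γ^θ_{φ φ} = -sin(2*θ)/2
Γ^φ_{θ φ} = 1/tan(θ)
R^θ_{θ θ θ} = 0 (a repeated index in an antisymmetric pair)
R^φ_{θ φ θ} = ∂_φ Γ^φ_{θ θ} - ∂_θ Γ^φ_{θ φ} + Γ^φ_{φ m} Γ^m_{θ θ} - Γ^φ_{θ m} Γ^m_{θ φ}
  = (0) - (-1/sin(θ)^2) + (0) - (1/tan(θ)^2) = 1
R_{θθ} = R^θ_{θ θ θ} + R^φ_{θ φ θ} = (0) + (1) = 1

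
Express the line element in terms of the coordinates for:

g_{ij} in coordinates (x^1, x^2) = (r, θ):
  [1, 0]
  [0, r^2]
ds^2 = g_{ij} dx^i dx^j; only the non-zero components contribute.
ds^2 = dr^2 + r^2 dθ^2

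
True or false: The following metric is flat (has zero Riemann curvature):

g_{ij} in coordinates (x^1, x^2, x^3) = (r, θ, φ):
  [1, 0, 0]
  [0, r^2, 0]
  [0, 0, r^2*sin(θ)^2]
Non-zero Christoffel symbols:
Γ^r_{θ θ} = -r
Γ^r_{φ φ} = -r*sin(θ)^2
Γ^θ_{r θ} = 1/r
Γ^θ_{φ φ} = -sin(2*θ)/2
Γ^φ_{r φ} = 1/r
Γ^φ_{θ φ} = 1/tan(θ)
Ricci tensor: R_{rr} = 0, R_{rθ} = 0, R_{rφ} = 0, R_{θθ} = 0, R_{θφ} = 0, R_{φφ} = 0
All R_{ij} vanish; in 3 dimensions the Riemann tensor is fully determined by the Ricci tensor, so R^i_{jkl} = 0: the metric is flat (curvilinear coordinates on flat space).
True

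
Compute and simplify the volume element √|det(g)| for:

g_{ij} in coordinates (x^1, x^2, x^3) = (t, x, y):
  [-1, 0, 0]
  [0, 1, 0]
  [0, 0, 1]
det(g) = -1
√|det(g)| = 1
Volume element: dV = 1 dt dx dy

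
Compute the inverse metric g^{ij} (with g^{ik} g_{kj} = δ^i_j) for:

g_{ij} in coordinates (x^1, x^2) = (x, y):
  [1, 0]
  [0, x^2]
The metric is diagonal, so g^{ij} is diagonal with entries 1/g_{ii}: diag(1, 1/(x^2)).
g^{ij}:
  [1, 0]
  [0, 1/x^2]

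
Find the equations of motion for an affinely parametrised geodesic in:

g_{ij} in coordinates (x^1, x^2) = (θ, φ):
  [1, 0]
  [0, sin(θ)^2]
Geodesic equation: d^2x^k/dλ^2 + Γ^k_{ij} (dx^i/dλ)(dx^j/dλ) = 0.
Non-zero Christoffel symbols:
Γ^θ_{φ φ} = -sin(2*θ)/2
Γ^φ_{θ φ} = 1/tan(θ)
Substituting (the symmetric pair Γ^k_{ij}, Γ^k_{ji} combines into a factor 2):
d^2θ/dλ^2 - (sin(2*θ)/2) (dφ/dλ)^2 = 0
d^2φ/dλ^2 + (2/tan(θ)) (dθ/dλ)(dφ/dλ) = 0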